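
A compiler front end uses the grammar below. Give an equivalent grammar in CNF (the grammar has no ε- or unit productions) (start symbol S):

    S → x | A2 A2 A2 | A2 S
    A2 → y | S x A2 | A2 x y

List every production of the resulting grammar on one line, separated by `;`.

Introduce a nonterminal for each terminal appearing in a rule of length ≥ 2: X1 → x, X2 → y.
Binarize each right-hand side of length ≥ 3 by chaining fresh nonterminals (Y1, Y2, …): affected rules were S → A2 A2 A2; A2 → S X1 A2; A2 → A2 X1 X2.

S → x | A2 Y1 | A2 S; A2 → y | S Y2 | A2 Y3; X1 → x; X2 → y; Y1 → A2 A2; Y2 → X1 A2; Y3 → X1 X2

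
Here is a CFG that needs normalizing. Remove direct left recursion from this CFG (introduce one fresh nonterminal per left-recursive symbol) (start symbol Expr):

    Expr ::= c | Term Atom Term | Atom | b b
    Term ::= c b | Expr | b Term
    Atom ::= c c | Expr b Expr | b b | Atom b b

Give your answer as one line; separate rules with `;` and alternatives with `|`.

Atom is directly left-recursive.
For Atom: α = {b b}, β = {c c, Expr b Expr, b b}. Rewrite as Atom → β Atom1 and Atom1 → α Atom1 | ε.

Expr ::= c | Term Atom Term | Atom | b b; Term ::= c b | Expr | b Term; Atom ::= c c Atom1 | Expr b Expr Atom1 | b b Atom1; Atom1 ::= b b Atom1 | ε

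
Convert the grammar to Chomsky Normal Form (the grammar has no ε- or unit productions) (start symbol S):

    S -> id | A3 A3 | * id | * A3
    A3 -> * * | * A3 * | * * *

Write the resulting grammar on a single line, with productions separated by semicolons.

S -> id | A3 A3 | X1 X2 | X1 A3; A3 -> X1 X1 | X1 Y1 | X1 Y2; X1 -> *; X2 -> id; Y1 -> A3 X1; Y2 -> X1 X1

Introduce a nonterminal for each terminal appearing in a rule of length ≥ 2: X1 → *, X2 → id.
Binarize each right-hand side of length ≥ 3 by chaining fresh nonterminals (Y1, Y2, …): affected rules were A3 → X1 A3 X1; A3 → X1 X1 X1.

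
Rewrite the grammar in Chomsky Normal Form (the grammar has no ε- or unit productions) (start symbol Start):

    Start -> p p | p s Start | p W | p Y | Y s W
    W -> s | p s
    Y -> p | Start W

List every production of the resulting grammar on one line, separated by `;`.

Introduce a nonterminal for each terminal appearing in a rule of length ≥ 2: X1 → p, X2 → s.
Binarize each right-hand side of length ≥ 3 by chaining fresh nonterminals (Y1, Y2, …): affected rules were Start → X1 X2 Start; Start → Y X2 W.

Start -> X1 X1 | X1 Y1 | X1 W | X1 Y | Y Y2; W -> s | X1 X2; Y -> p | Start W; X1 -> p; X2 -> s; Y1 -> X2 Start; Y2 -> X2 W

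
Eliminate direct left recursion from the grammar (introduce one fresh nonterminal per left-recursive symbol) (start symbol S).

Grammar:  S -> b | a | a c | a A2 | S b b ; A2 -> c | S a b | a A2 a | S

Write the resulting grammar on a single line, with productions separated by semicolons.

Left recursion appears on S.
For S: α = {b b}, β = {b, a, a c, a A2}. Rewrite as S → β S' and S' → α S' | ε.

S -> b S' | a S' | a c S' | a A2 S'; A2 -> c | S a b | a A2 a | S; S' -> b b S' | ε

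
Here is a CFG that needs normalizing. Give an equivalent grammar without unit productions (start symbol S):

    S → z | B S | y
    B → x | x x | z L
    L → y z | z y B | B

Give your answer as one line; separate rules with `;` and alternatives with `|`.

S → z | B S | y; B → x | x x | z L; L → y z | z y B | x | x x | z L

Unit pairs: L ⇒* {B}.
For each unit pair (A, B), copy every non-unit production of B to A, then drop all unit productions.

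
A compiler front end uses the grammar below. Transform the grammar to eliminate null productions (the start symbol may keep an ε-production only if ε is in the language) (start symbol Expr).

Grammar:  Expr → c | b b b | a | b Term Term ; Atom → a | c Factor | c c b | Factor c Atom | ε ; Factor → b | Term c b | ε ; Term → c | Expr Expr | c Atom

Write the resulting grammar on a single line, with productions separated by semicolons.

Expr → c | b b b | a | b Term Term; Atom → a | c Factor | c | c c b | Factor c Atom | Factor c | c Atom; Factor → b | Term c b; Term → c | Expr Expr | c Atom

Nullable set = {Atom, Factor}.
ε ∉ L(G), so no ε-production is kept.
For each production, add variants omitting each subset of nullable occurrences: Atom → c Factor gives c Factor | c. Atom → Factor c Atom gives Factor c Atom | Factor c | c Atom.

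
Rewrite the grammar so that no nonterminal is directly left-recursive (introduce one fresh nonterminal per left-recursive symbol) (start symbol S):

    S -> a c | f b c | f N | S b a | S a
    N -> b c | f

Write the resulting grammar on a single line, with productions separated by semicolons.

S -> a c S' | f b c S' | f N S'; N -> b c | f; S' -> b a S' | a S' | ε

Left recursion appears on S.
For S: α = {b a, a}, β = {a c, f b c, f N}. Rewrite as S → β S' and S' → α S' | ε.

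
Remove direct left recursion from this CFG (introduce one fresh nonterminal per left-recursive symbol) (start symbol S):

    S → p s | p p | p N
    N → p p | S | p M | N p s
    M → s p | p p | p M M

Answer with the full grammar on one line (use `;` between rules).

S → p s | p p | p N; N → p p N' | S N' | p M N'; M → s p | p p | p M M; N' → p s N' | ε

N is directly left-recursive.
For N: α = {p s}, β = {p p, S, p M}. Rewrite as N → β N' and N' → α N' | ε.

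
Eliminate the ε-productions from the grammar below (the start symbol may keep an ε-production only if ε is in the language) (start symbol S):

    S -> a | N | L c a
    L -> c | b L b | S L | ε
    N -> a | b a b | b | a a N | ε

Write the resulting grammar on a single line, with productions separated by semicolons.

S -> a | N | L c a | c a | ε; L -> c | b L b | b b | S L | S; N -> a | b a b | b | a a N | a a

Nullable set = {L, N, S}.
ε ∈ L(G) since S is nullable, so keep S → ε.
Expand every rule over subsets of its nullable positions: S → L c a gives L c a | c a. L → b L b gives b L b | b b. L → S L gives S L | S. N → a a N gives a a N | a a.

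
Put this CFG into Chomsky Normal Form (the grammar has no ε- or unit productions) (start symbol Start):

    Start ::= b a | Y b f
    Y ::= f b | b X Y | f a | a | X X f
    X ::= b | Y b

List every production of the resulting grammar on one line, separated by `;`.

Start ::= X1 X2 | Y Y1; Y ::= X3 X1 | X1 Y2 | X3 X2 | a | X Y3; X ::= b | Y X1; X1 ::= b; X2 ::= a; X3 ::= f; Y1 ::= X1 X3; Y2 ::= X Y; Y3 ::= X X3

Introduce a nonterminal for each terminal appearing in a rule of length ≥ 2: X1 → b, X2 → a, X3 → f.
Binarize each right-hand side of length ≥ 3 by chaining fresh nonterminals (Y1, Y2, …): affected rules were Start → Y X1 X3; Y → X1 X Y; Y → X X X3.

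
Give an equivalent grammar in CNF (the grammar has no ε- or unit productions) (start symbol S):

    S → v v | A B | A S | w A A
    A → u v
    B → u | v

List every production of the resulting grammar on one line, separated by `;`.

Introduce a nonterminal for each terminal appearing in a rule of length ≥ 2: X1 → v, X2 → w, X3 → u.
Binarize each right-hand side of length ≥ 3 by chaining fresh nonterminals (Y1, Y2, …): affected rules were S → X2 A A.

S → X1 X1 | A B | A S | X2 Y1; A → X3 X1; B → u | v; X1 → v; X2 → w; X3 → u; Y1 → A A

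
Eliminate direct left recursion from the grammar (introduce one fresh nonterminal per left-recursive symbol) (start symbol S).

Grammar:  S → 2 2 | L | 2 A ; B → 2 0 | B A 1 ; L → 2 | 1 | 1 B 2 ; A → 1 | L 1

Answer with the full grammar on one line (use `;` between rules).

S → 2 2 | L | 2 A; B → 2 0 B'; L → 2 | 1 | 1 B 2; A → 1 | L 1; B' → A 1 B' | eps

Directly left-recursive nonterminal: B.
For B: α = {A 1}, β = {2 0}. Rewrite as B → β B' and B' → α B' | ε.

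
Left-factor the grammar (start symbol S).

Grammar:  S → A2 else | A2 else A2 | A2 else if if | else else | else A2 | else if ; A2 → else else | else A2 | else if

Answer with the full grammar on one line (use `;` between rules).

S → A2 else S' | else S''; A2 → else A2'; S' → eps | A2 | if if; S'' → else | A2 | if; A2' → else | A2 | if

S has alternatives sharing prefix 'A2 else': factor to S → A2 else S' with S' → ε | A2 | if if.
S has alternatives sharing prefix 'else': factor to S → else S'' with S'' → else | A2 | if.
A2 has alternatives sharing prefix 'else': factor to A2 → else A2' with A2' → else | A2 | if.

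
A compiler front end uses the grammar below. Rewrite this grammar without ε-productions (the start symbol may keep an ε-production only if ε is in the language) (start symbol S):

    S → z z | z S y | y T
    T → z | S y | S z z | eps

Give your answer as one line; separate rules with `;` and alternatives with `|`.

S → z z | z S y | y T | y; T → z | S y | S z z

Nullable nonterminals: {T}.
ε ∉ L(G), so no ε-production is kept.
Add the nullable-subset variants: S → y T gives y T | y.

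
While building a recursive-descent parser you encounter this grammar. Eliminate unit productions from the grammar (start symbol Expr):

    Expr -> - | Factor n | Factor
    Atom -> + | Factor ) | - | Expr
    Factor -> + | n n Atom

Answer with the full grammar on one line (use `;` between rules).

Unit pairs: Atom ⇒* {Expr, Factor}; Expr ⇒* {Factor}.
For every A with A ⇒* B via unit rules, add B's non-unit alternatives to A; then delete every rule of the form X → Y.

Expr -> + | n n Atom | - | Factor n; Atom -> + | Factor ) | - | n n Atom | Factor n; Factor -> + | n n Atom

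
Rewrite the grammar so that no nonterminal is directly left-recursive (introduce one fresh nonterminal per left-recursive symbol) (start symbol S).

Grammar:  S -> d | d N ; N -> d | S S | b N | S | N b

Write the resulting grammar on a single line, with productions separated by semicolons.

Left recursion appears on N.
For N: α = {b}, β = {d, S S, b N, S}. Rewrite as N → β N' and N' → α N' | ε.

S -> d | d N; N -> d N' | S S N' | b N N' | S N'; N' -> b N' | ε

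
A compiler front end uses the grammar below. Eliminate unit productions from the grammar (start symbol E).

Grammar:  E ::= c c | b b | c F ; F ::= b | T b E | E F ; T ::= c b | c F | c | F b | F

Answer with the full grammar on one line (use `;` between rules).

E ::= c c | b b | c F; F ::= b | T b E | E F; T ::= b | T b E | E F | c b | c F | c | F b

Unit pairs: T ⇒* {F}.
For each unit pair (A, B), copy every non-unit production of B to A, then drop all unit productions.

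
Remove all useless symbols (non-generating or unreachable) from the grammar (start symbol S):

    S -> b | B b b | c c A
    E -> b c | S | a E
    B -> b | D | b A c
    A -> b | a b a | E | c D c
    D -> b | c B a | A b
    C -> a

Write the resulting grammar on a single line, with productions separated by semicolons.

Generating nonterminals: {A, B, C, D, E, S}.
Reachable from S after that: {A, B, D, E, S}.
Removed useless symbols: {C} and every production mentioning them.

S -> b | B b b | c c A; E -> b c | S | a E; B -> b | D | b A c; A -> b | a b a | E | c D c; D -> b | c B a | A b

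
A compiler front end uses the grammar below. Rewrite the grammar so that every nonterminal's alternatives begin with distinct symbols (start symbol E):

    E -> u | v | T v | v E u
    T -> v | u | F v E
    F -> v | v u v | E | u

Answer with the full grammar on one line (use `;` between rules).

E has alternatives sharing prefix 'v': factor to E → v E' with E' → ε | E u.
F has alternatives sharing prefix 'v': factor to F → v F' with F' → ε | u v.

E -> u | T v | v E'; T -> v | u | F v E; F -> E | u | v F'; E' -> ε | E u; F' -> ε | u v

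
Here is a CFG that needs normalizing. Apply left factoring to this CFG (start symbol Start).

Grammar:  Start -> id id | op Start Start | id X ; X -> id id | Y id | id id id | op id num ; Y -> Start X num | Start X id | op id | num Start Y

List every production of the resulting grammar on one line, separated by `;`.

Start has alternatives sharing prefix 'id': factor to Start → id Start1 with Start1 → id | X.
X has alternatives sharing prefix 'id id': factor to X → id id X1 with X1 → ε | id.
Y has alternatives sharing prefix 'Start X': factor to Y → Start X Y1 with Y1 → num | id.

Start -> op Start Start | id Start1; X -> Y id | op id num | id id X1; Y -> op id | num Start Y | Start X Y1; Start1 -> id | X; X1 -> ε | id; Y1 -> num | id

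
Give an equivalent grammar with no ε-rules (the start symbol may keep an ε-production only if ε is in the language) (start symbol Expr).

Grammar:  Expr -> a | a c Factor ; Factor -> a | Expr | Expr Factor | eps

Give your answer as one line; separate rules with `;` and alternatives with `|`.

Expr -> a | a c Factor | a c; Factor -> a | Expr | Expr Factor

Nullable set = {Factor}.
ε ∉ L(G), so no ε-production is kept.
Expand every rule over subsets of its nullable positions: Expr → a c Factor gives a c Factor | a c.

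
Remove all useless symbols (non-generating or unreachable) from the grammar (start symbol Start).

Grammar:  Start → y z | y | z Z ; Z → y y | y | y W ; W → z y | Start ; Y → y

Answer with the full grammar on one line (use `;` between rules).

Start → y z | y | z Z; Z → y y | y | y W; W → z y | Start

Generating nonterminals: {Start, W, Y, Z}.
Reachable from Start after that: {Start, W, Z}.
Removed useless symbols: {Y} and every production mentioning them.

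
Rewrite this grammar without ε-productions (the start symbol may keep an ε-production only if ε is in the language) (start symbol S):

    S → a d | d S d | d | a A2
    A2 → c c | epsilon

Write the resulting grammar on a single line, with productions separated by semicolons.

Nullable set = {A2}.
ε ∉ L(G), so no ε-production is kept.
Add the nullable-subset variants: S → a A2 gives a A2 | a.

S → a d | d S d | d | a A2 | a; A2 → c c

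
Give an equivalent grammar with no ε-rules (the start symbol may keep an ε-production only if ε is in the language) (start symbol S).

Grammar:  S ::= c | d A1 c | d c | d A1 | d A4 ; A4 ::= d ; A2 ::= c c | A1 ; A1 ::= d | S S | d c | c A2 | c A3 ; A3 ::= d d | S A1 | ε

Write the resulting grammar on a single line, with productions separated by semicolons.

Nullable nonterminals: {A3}.
ε ∉ L(G), so no ε-production is kept.
For each production, add variants omitting each subset of nullable occurrences: A1 → c A3 gives c A3 | c.

S ::= c | d A1 c | d c | d A1 | d A4; A4 ::= d; A2 ::= c c | A1; A1 ::= d | S S | d c | c A2 | c A3 | c; A3 ::= d d | S A1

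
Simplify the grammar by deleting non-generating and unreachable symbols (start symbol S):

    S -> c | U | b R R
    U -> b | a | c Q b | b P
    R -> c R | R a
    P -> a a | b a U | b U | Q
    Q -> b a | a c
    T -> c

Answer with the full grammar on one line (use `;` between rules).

Generating nonterminals: {P, Q, S, T, U}.
Reachable from S after that: {P, Q, S, U}.
Removed useless symbols: {R, T} and every production mentioning them.

S -> c | U; U -> b | a | c Q b | b P; P -> a a | b a U | b U | Q; Q -> b a | a c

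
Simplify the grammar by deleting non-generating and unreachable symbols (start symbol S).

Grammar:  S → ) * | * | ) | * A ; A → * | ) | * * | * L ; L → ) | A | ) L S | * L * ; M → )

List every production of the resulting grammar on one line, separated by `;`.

S → ) * | * | ) | * A; A → * | ) | * * | * L; L → ) | A | ) L S | * L *

Generating nonterminals: {A, L, M, S}.
Reachable from S after that: {A, L, S}.
Removed useless symbols: {M} and every production mentioning them.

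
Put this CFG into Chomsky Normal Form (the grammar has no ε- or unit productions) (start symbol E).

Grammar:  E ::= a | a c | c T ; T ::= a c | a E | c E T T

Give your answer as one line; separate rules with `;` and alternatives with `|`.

E ::= a | X1 X2 | X2 T; T ::= X1 X2 | X1 E | X2 Y1; X1 ::= a; X2 ::= c; Y1 ::= E Y2; Y2 ::= T T

Introduce a nonterminal for each terminal appearing in a rule of length ≥ 2: X1 → a, X2 → c.
Binarize each right-hand side of length ≥ 3 by chaining fresh nonterminals (Y1, Y2, …): affected rules were T → X2 E T T.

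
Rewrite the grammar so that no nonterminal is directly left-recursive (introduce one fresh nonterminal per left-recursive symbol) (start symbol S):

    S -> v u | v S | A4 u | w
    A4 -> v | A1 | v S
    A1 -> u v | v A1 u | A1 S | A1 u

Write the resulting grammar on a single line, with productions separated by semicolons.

Directly left-recursive nonterminal: A1.
For A1: α = {S, u}, β = {u v, v A1 u}. Rewrite as A1 → β A1' and A1' → α A1' | ε.

S -> v u | v S | A4 u | w; A4 -> v | A1 | v S; A1 -> u v A1' | v A1 u A1'; A1' -> S A1' | u A1' | ε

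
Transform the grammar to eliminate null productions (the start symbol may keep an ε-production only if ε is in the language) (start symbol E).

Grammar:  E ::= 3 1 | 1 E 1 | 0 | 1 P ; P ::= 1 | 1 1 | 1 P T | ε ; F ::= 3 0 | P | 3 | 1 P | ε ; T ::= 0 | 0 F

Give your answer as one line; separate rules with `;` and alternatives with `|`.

The nullable symbols are {F, P}.
ε ∉ L(G), so no ε-production is kept.
For each production, add variants omitting each subset of nullable occurrences: E → 1 P gives 1 P | 1. P → 1 P T gives 1 P T | 1 T. F → 1 P gives 1 P | 1.

E ::= 3 1 | 1 E 1 | 0 | 1 P | 1; P ::= 1 | 1 1 | 1 P T | 1 T; F ::= 3 0 | P | 3 | 1 P | 1; T ::= 0 | 0 F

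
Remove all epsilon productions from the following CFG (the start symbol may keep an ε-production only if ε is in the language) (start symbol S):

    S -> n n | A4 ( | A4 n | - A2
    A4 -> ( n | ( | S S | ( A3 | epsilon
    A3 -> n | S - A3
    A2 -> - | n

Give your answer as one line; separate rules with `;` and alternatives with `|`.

Nullable nonterminals: {A4}.
ε ∉ L(G), so no ε-production is kept.
For each production, add variants omitting each subset of nullable occurrences: S → A4 ( gives A4 ( | (. S → A4 n gives A4 n | n.

S -> n n | A4 ( | ( | A4 n | n | - A2; A4 -> ( n | ( | S S | ( A3; A3 -> n | S - A3; A2 -> - | n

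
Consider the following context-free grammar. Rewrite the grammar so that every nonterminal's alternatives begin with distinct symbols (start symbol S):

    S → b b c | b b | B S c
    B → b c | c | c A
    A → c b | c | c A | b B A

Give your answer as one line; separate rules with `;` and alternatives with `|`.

S → B S c | b b S'; B → b c | c B'; A → b B A | c A'; S' → c | ε; B' → ε | A; A' → b | ε | A

S has alternatives sharing prefix 'b b': factor to S → b b S' with S' → c | ε.
B has alternatives sharing prefix 'c': factor to B → c B' with B' → ε | A.
A has alternatives sharing prefix 'c': factor to A → c A' with A' → b | ε | A.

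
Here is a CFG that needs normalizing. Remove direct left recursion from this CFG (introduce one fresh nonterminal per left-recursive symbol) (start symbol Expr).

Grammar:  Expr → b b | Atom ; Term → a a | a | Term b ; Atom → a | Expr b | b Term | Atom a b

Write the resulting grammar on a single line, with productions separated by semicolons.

Expr → b b | Atom; Term → a a Term1 | a Term1; Atom → a Atom1 | Expr b Atom1 | b Term Atom1; Term1 → b Term1 | eps; Atom1 → a b Atom1 | eps

Left recursion appears on Term, Atom.
For Term: α = {b}, β = {a a, a}. Rewrite as Term → β Term1 and Term1 → α Term1 | ε.
For Atom: α = {a b}, β = {a, Expr b, b Term}. Rewrite as Atom → β Atom1 and Atom1 → α Atom1 | ε.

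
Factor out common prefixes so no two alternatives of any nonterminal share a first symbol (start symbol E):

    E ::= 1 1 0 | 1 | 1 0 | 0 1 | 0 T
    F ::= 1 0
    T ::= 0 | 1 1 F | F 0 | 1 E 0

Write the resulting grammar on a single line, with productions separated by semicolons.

E has alternatives sharing prefix '1': factor to E → 1 E' with E' → 1 0 | ε | 0.
E has alternatives sharing prefix '0': factor to E → 0 E'' with E'' → 1 | T.
T has alternatives sharing prefix '1': factor to T → 1 T' with T' → 1 F | E 0.

E ::= 1 E' | 0 E''; F ::= 1 0; T ::= 0 | F 0 | 1 T'; E' ::= 1 0 | ε | 0; E'' ::= 1 | T; T' ::= 1 F | E 0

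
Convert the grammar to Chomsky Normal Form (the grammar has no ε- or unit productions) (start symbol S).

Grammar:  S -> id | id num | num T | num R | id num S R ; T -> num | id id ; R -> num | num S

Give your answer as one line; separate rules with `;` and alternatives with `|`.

Introduce a nonterminal for each terminal appearing in a rule of length ≥ 2: X1 → id, X2 → num.
Binarize each right-hand side of length ≥ 3 by chaining fresh nonterminals (Y1, Y2, …): affected rules were S → X1 X2 S R.

S -> id | X1 X2 | X2 T | X2 R | X1 Y1; T -> num | X1 X1; R -> num | X2 S; X1 -> id; X2 -> num; Y1 -> X2 Y2; Y2 -> S R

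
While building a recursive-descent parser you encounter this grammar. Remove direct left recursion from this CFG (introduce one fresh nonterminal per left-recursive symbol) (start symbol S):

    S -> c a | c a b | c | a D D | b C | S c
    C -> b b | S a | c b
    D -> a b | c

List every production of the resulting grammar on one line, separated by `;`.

S -> c a S' | c a b S' | c S' | a D D S' | b C S'; C -> b b | S a | c b; D -> a b | c; S' -> c S' | ε

Directly left-recursive nonterminal: S.
For S: α = {c}, β = {c a, c a b, c, a D D, b C}. Rewrite as S → β S' and S' → α S' | ε.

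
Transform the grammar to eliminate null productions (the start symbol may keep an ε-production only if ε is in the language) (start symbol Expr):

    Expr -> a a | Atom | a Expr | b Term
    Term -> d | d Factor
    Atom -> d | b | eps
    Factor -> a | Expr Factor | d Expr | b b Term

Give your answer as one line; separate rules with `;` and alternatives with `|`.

The nullable symbols are {Atom, Expr}.
ε ∈ L(G) since Expr is nullable, so keep Expr → ε.
For each production, add variants omitting each subset of nullable occurrences: Expr → a Expr gives a Expr | a. Factor → d Expr gives d Expr | d.

Expr -> a a | Atom | a Expr | a | b Term | eps; Term -> d | d Factor; Atom -> d | b; Factor -> a | Expr Factor | d Expr | d | b b Term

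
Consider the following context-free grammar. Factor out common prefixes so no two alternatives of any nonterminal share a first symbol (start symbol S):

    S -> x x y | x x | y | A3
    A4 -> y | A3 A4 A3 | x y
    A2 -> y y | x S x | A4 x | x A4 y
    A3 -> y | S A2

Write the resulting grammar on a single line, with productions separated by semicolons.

S has alternatives sharing prefix 'x x': factor to S → x x S' with S' → y | ε.
A2 has alternatives sharing prefix 'x': factor to A2 → x A2' with A2' → S x | A4 y.

S -> y | A3 | x x S'; A4 -> y | A3 A4 A3 | x y; A2 -> y y | A4 x | x A2'; A3 -> y | S A2; S' -> y | ε; A2' -> S x | A4 y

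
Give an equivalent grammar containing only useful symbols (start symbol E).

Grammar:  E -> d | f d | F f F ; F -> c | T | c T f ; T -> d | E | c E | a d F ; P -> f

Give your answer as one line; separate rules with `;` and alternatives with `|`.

Generating nonterminals: {E, F, P, T}.
Reachable from E after that: {E, F, T}.
Removed useless symbols: {P} and every production mentioning them.

E -> d | f d | F f F; F -> c | T | c T f; T -> d | E | c E | a d F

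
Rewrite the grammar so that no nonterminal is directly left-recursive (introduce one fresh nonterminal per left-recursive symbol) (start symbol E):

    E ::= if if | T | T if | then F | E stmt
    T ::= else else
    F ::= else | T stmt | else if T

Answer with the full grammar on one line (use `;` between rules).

E ::= if if E' | T E' | T if E' | then F E'; T ::= else else; F ::= else | T stmt | else if T; E' ::= stmt E' | ε

Directly left-recursive nonterminal: E.
For E: α = {stmt}, β = {if if, T, T if, then F}. Rewrite as E → β E' and E' → α E' | ε.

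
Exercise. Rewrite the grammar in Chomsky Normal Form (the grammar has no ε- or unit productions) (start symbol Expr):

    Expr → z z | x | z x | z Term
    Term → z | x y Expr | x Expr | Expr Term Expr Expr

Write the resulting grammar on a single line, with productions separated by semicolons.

Introduce a nonterminal for each terminal appearing in a rule of length ≥ 2: X1 → z, X2 → x, X3 → y.
Binarize each right-hand side of length ≥ 3 by chaining fresh nonterminals (Y1, Y2, …): affected rules were Term → X2 X3 Expr; Term → Expr Term Expr Expr.

Expr → X1 X1 | x | X1 X2 | X1 Term; Term → z | X2 Y1 | X2 Expr | Expr Y2; X1 → z; X2 → x; X3 → y; Y1 → X3 Expr; Y2 → Term Y3; Y3 → Expr Expr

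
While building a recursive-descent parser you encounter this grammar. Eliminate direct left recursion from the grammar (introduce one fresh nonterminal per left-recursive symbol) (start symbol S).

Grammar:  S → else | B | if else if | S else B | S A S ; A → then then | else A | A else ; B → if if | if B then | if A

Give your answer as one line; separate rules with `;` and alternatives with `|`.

S, A are directly left-recursive.
For S: α = {else B, A S}, β = {else, B, if else if}. Rewrite as S → β S' and S' → α S' | ε.
For A: α = {else}, β = {then then, else A}. Rewrite as A → β A' and A' → α A' | ε.

S → else S' | B S' | if else if S'; A → then then A' | else A A'; B → if if | if B then | if A; S' → else B S' | A S S' | ε; A' → else A' | ε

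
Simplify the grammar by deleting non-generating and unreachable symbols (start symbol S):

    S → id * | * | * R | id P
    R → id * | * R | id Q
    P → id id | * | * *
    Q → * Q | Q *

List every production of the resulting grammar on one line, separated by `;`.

S → id * | * | * R | id P; R → id * | * R; P → id id | * | * *

Generating nonterminals: {P, R, S}.
Reachable from S after that: {P, R, S}.
Removed useless symbols: {Q} and every production mentioning them.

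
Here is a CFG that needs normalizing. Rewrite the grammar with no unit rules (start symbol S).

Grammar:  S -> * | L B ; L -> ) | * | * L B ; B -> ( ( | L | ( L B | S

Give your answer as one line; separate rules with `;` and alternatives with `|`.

Unit pairs: B ⇒* {L, S}.
For every A with A ⇒* B via unit rules, add B's non-unit alternatives to A; then delete every rule of the form X → Y.

S -> * | L B; L -> ) | * | * L B; B -> ) | * | * L B | ( ( | ( L B | L B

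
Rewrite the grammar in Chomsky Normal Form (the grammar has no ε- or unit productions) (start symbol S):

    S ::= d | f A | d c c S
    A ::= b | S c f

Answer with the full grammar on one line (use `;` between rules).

Introduce a nonterminal for each terminal appearing in a rule of length ≥ 2: X1 → f, X2 → d, X3 → c.
Binarize each right-hand side of length ≥ 3 by chaining fresh nonterminals (Y1, Y2, …): affected rules were S → X2 X3 X3 S; A → S X3 X1.

S ::= d | X1 A | X2 Y1; A ::= b | S Y3; X1 ::= f; X2 ::= d; X3 ::= c; Y1 ::= X3 Y2; Y2 ::= X3 S; Y3 ::= X3 X1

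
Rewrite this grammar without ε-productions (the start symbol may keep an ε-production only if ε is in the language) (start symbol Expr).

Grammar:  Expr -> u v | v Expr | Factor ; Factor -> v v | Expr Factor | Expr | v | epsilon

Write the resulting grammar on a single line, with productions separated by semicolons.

Expr -> u v | v Expr | v | Factor | epsilon; Factor -> v v | Expr Factor | Expr | v

Nullable set = {Expr, Factor}.
ε ∈ L(G) since Expr is nullable, so keep Expr → ε.
Expand every rule over subsets of its nullable positions: Expr → v Expr gives v Expr | v. Factor → Expr Factor gives Expr Factor | Expr.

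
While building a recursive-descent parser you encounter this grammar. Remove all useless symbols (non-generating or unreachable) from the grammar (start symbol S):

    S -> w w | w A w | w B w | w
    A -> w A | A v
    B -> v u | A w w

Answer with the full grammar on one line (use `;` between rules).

Generating nonterminals: {B, S}.
Reachable from S after that: {B, S}.
Removed useless symbols: {A} and every production mentioning them.

S -> w w | w B w | w; B -> v u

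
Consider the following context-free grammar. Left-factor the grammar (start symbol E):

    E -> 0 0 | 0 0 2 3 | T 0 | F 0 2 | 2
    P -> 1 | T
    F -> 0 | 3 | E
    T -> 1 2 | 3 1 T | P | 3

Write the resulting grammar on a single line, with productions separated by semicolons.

E has alternatives sharing prefix '0 0': factor to E → 0 0 E' with E' → ε | 2 3.
T has alternatives sharing prefix '3': factor to T → 3 T' with T' → 1 T | ε.

E -> T 0 | F 0 2 | 2 | 0 0 E'; P -> 1 | T; F -> 0 | 3 | E; T -> 1 2 | P | 3 T'; E' -> ε | 2 3; T' -> 1 T | ε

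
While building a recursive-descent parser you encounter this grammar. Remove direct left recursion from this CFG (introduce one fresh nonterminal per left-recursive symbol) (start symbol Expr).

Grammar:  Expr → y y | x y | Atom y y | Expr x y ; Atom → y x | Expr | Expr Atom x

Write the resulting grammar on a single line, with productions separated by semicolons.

Expr → y y Expr1 | x y Expr1 | Atom y y Expr1; Atom → y x | Expr | Expr Atom x; Expr1 → x y Expr1 | ε

Directly left-recursive nonterminal: Expr.
For Expr: α = {x y}, β = {y y, x y, Atom y y}. Rewrite as Expr → β Expr1 and Expr1 → α Expr1 | ε.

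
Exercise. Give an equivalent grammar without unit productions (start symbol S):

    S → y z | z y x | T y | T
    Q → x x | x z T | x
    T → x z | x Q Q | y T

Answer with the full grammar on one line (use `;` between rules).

S → y z | z y x | T y | x z | x Q Q | y T; Q → x x | x z T | x; T → x z | x Q Q | y T

Unit pairs: S ⇒* {T}.
For every A with A ⇒* B via unit rules, add B's non-unit alternatives to A; then delete every rule of the form X → Y.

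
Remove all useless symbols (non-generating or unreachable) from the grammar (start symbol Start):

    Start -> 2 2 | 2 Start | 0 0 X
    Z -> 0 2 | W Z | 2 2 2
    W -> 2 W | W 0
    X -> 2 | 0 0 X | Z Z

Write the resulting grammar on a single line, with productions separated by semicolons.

Generating nonterminals: {Start, X, Z}.
Reachable from Start after that: {Start, X, Z}.
Removed useless symbols: {W} and every production mentioning them.

Start -> 2 2 | 2 Start | 0 0 X; Z -> 0 2 | 2 2 2; X -> 2 | 0 0 X | Z Z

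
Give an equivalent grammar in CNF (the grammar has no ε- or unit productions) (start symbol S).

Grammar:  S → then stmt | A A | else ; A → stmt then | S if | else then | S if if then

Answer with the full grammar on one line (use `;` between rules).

S → X1 X2 | A A | else; A → X2 X1 | S X3 | X4 X1 | S Y1; X1 → then; X2 → stmt; X3 → if; X4 → else; Y1 → X3 Y2; Y2 → X3 X1

Introduce a nonterminal for each terminal appearing in a rule of length ≥ 2: X1 → then, X2 → stmt, X3 → if, X4 → else.
Binarize each right-hand side of length ≥ 3 by chaining fresh nonterminals (Y1, Y2, …): affected rules were A → S X3 X3 X1.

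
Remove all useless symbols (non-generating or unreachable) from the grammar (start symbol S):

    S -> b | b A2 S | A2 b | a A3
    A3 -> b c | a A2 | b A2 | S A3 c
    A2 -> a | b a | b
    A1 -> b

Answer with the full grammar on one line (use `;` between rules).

S -> b | b A2 S | A2 b | a A3; A3 -> b c | a A2 | b A2 | S A3 c; A2 -> a | b a | b

Generating nonterminals: {A1, A2, A3, S}.
Reachable from S after that: {A2, A3, S}.
Removed useless symbols: {A1} and every production mentioning them.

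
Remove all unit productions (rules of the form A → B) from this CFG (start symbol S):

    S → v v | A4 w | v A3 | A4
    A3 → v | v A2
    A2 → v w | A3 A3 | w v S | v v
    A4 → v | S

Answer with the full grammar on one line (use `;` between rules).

Unit pairs: A4 ⇒* {S}; S ⇒* {A4}.
For each unit pair (A, B), copy every non-unit production of B to A, then drop all unit productions.

S → v | v v | A4 w | v A3; A3 → v | v A2; A2 → v w | A3 A3 | w v S | v v; A4 → v | v v | A4 w | v A3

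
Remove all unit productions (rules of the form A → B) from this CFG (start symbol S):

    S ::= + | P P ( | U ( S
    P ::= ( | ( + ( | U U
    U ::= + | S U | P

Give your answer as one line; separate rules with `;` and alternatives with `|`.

Unit pairs: U ⇒* {P}.
Replace each nonterminal's rules with the union of the non-unit rules of every nonterminal it unit-derives.

S ::= + | P P ( | U ( S; P ::= ( | ( + ( | U U; U ::= + | S U | ( | ( + ( | U U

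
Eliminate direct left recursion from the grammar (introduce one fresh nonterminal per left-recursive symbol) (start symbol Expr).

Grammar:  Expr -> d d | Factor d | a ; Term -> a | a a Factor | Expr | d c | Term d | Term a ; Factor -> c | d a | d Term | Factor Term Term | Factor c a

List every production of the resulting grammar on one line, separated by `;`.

Expr -> d d | Factor d | a; Term -> a Term1 | a a Factor Term1 | Expr Term1 | d c Term1; Factor -> c Factor1 | d a Factor1 | d Term Factor1; Term1 -> d Term1 | a Term1 | epsilon; Factor1 -> Term Term Factor1 | c a Factor1 | epsilon

Directly left-recursive nonterminals: Term, Factor.
For Term: α = {d, a}, β = {a, a a Factor, Expr, d c}. Rewrite as Term → β Term1 and Term1 → α Term1 | ε.
For Factor: α = {Term Term, c a}, β = {c, d a, d Term}. Rewrite as Factor → β Factor1 and Factor1 → α Factor1 | ε.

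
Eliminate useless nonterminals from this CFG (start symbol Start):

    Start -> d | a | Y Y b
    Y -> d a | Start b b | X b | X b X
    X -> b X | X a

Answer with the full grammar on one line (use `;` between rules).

Generating nonterminals: {Start, Y}.
Reachable from Start after that: {Start, Y}.
Removed useless symbols: {X} and every production mentioning them.

Start -> d | a | Y Y b; Y -> d a | Start b b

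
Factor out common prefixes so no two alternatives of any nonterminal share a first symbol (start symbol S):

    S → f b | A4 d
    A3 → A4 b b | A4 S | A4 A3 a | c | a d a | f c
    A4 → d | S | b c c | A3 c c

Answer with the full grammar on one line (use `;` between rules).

S → f b | A4 d; A3 → c | a d a | f c | A4 A3'; A4 → d | S | b c c | A3 c c; A3' → b b | S | A3 a

A3 has alternatives sharing prefix 'A4': factor to A3 → A4 A3' with A3' → b b | S | A3 a.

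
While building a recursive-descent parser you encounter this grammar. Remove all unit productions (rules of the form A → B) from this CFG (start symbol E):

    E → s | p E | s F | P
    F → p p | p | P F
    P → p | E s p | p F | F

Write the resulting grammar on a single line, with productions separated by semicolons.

Unit pairs: E ⇒* {F, P}; P ⇒* {F}.
For every A with A ⇒* B via unit rules, add B's non-unit alternatives to A; then delete every rule of the form X → Y.

E → s | p E | s F | p | E s p | p F | p p | P F; F → p p | p | P F; P → p p | p | P F | E s p | p F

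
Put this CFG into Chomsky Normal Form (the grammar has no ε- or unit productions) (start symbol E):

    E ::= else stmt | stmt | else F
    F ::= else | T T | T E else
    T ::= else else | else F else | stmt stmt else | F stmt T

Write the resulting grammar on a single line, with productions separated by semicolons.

Introduce a nonterminal for each terminal appearing in a rule of length ≥ 2: X1 → else, X2 → stmt.
Binarize each right-hand side of length ≥ 3 by chaining fresh nonterminals (Y1, Y2, …): affected rules were F → T E X1; T → X1 F X1; T → X2 X2 X1; T → F X2 T.

E ::= X1 X2 | stmt | X1 F; F ::= else | T T | T Y1; T ::= X1 X1 | X1 Y2 | X2 Y3 | F Y4; X1 ::= else; X2 ::= stmt; Y1 ::= E X1; Y2 ::= F X1; Y3 ::= X2 X1; Y4 ::= X2 T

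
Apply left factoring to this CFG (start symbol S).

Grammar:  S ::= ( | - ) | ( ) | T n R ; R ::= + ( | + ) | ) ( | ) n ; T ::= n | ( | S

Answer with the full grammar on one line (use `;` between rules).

S has alternatives sharing prefix '(': factor to S → ( S' with S' → ε | ).
R has alternatives sharing prefix '+': factor to R → + R' with R' → ( | ).
R has alternatives sharing prefix ')': factor to R → ) R'' with R'' → ( | n.

S ::= - ) | T n R | ( S'; R ::= + R' | ) R''; T ::= n | ( | S; S' ::= ε | ); R' ::= ( | ); R'' ::= ( | n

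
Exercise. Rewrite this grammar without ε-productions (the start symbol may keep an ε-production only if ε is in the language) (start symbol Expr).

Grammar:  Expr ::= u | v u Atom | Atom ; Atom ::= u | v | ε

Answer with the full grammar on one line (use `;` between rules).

Expr ::= u | v u Atom | v u | Atom | ε; Atom ::= u | v

Nullable nonterminals: {Atom, Expr}.
ε ∈ L(G) since Expr is nullable, so keep Expr → ε.
For each production, add variants omitting each subset of nullable occurrences: Expr → v u Atom gives v u Atom | v u.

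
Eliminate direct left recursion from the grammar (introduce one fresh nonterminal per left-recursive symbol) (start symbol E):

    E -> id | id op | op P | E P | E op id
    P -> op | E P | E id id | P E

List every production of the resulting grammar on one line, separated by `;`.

E -> id E' | id op E' | op P E'; P -> op P' | E P P' | E id id P'; E' -> P E' | op id E' | ε; P' -> E P' | ε

Directly left-recursive nonterminals: E, P.
For E: α = {P, op id}, β = {id, id op, op P}. Rewrite as E → β E' and E' → α E' | ε.
For P: α = {E}, β = {op, E P, E id id}. Rewrite as P → β P' and P' → α P' | ε.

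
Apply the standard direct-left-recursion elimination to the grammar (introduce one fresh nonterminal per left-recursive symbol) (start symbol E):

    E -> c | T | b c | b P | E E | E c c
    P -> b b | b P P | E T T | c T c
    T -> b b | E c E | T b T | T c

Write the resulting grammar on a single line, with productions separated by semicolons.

Left recursion appears on E, T.
For E: α = {E, c c}, β = {c, T, b c, b P}. Rewrite as E → β E' and E' → α E' | ε.
For T: α = {b T, c}, β = {b b, E c E}. Rewrite as T → β T' and T' → α T' | ε.

E -> c E' | T E' | b c E' | b P E'; P -> b b | b P P | E T T | c T c; T -> b b T' | E c E T'; E' -> E E' | c c E' | ε; T' -> b T T' | c T' | ε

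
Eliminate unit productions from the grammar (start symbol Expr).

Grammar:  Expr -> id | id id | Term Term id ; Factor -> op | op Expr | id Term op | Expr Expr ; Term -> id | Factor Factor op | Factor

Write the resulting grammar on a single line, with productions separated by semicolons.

Expr -> id | id id | Term Term id; Factor -> op | op Expr | id Term op | Expr Expr; Term -> id | Factor Factor op | op | op Expr | id Term op | Expr Expr

Unit pairs: Term ⇒* {Factor}.
For every A with A ⇒* B via unit rules, add B's non-unit alternatives to A; then delete every rule of the form X → Y.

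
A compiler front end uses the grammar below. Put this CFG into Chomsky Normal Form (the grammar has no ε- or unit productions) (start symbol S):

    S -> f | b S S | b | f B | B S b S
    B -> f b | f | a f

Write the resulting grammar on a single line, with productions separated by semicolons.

Introduce a nonterminal for each terminal appearing in a rule of length ≥ 2: X1 → b, X2 → f, X3 → a.
Binarize each right-hand side of length ≥ 3 by chaining fresh nonterminals (Y1, Y2, …): affected rules were S → X1 S S; S → B S X1 S.

S -> f | X1 Y1 | b | X2 B | B Y2; B -> X2 X1 | f | X3 X2; X1 -> b; X2 -> f; X3 -> a; Y1 -> S S; Y2 -> S Y3; Y3 -> X1 S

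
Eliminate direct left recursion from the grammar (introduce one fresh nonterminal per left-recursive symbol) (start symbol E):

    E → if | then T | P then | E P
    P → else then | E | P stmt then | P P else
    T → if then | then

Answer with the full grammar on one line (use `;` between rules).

E, P are directly left-recursive.
For E: α = {P}, β = {if, then T, P then}. Rewrite as E → β E' and E' → α E' | ε.
For P: α = {stmt then, P else}, β = {else then, E}. Rewrite as P → β P' and P' → α P' | ε.

E → if E' | then T E' | P then E'; P → else then P' | E P'; T → if then | then; E' → P E' | ε; P' → stmt then P' | P else P' | ε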